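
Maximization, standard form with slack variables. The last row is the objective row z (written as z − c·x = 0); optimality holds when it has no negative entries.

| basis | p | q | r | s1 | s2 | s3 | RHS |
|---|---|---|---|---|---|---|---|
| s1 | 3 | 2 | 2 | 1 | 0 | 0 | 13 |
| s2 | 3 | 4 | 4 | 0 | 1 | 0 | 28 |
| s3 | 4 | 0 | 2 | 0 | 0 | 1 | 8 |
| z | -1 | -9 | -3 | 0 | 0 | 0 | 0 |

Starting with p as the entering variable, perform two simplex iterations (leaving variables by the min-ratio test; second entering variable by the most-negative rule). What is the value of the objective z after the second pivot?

Ratio test on column p — row 1: 13/3 = 13/3; row 2: 28/3 = 28/3; row 3: 8/4 = 2. Minimum is 2 at row 3 (s3 leaves); pivot element 4.
Pivot on row 3; the z-row RHS becomes 0 − (-1)·2 = 2.
Next entering variable (most negative z-row entry -9): q.
Ratio test on column q — row 1: 7/2 = 7/2; row 2: 22/4 = 11/2; row 3: entry 0 ≤ 0. Minimum is 7/2 at row 1 (s1 leaves); pivot element 2.
After the second pivot the z-row RHS is 2 − (-9)·(7/2) = 67/2.

67/2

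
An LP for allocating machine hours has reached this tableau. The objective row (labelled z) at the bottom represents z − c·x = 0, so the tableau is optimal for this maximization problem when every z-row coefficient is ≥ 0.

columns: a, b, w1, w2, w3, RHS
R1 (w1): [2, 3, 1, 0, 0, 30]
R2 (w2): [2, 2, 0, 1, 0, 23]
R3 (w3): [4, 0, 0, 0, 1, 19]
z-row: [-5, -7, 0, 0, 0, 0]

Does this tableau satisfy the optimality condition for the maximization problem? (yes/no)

The z-row has a negative entry -7 in column b, so it is not optimal.

no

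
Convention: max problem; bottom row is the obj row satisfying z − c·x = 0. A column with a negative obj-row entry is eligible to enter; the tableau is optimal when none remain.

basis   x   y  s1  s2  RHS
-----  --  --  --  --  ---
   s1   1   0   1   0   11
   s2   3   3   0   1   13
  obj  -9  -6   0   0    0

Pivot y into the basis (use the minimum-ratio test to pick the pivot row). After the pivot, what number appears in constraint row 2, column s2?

1/3

Ratio test on column y — row 1: entry 0 ≤ 0; row 2: 13/3 = 13/3. Minimum is 13/3 at row 2 (s2 leaves); pivot element 3.
Divide row 2 by 3; eliminate column y from the other rows.
In the new row 2, the s2 entry is the old entry divided by the pivot: 1/3 = 1/3.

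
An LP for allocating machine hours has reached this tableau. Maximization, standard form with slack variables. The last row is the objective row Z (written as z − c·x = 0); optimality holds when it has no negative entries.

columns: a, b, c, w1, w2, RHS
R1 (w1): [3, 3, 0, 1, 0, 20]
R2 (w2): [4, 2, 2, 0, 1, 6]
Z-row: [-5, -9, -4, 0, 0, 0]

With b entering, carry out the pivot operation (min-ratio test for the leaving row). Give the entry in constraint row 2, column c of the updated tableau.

1

Ratio test on column b — row 1: 20/3 = 20/3; row 2: 6/2 = 3. Minimum is 3 at row 2 (w2 leaves); pivot element 2.
Divide row 2 by 2; eliminate column b from the other rows.
In the new row 2, the c entry is the old entry divided by the pivot: 2/2 = 1.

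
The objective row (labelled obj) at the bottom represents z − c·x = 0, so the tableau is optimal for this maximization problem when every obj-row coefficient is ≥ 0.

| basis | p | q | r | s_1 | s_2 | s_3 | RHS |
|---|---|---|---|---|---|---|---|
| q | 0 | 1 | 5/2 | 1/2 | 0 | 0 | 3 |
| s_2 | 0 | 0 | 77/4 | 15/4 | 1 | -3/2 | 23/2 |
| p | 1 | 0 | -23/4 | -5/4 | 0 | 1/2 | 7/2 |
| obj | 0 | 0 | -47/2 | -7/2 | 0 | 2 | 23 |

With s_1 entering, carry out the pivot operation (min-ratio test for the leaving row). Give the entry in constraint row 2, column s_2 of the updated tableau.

Ratio test on column s_1 — row 1: 3/(1/2) = 6; row 2: (23/2)/(15/4) = 46/15; row 3: entry -5/4 ≤ 0. Minimum is 46/15 at row 2 (s_2 leaves); pivot element 15/4.
Divide row 2 by 15/4; eliminate column s_1 from the other rows.
In the new row 2, the s_2 entry is the old entry divided by the pivot: 1/(15/4) = 4/15.

4/15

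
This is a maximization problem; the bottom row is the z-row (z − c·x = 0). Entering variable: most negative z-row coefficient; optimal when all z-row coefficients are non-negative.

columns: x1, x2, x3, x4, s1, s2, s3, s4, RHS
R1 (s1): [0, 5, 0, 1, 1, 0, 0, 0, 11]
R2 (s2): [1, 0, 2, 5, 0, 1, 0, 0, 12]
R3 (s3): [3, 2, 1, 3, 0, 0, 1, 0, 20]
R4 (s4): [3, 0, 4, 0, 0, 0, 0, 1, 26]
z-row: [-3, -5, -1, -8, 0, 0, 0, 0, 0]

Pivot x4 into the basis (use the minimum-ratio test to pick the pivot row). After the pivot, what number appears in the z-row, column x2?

Ratio test on column x4 — row 1: 11/1 = 11; row 2: 12/5 = 12/5; row 3: 20/3 = 20/3; row 4: entry 0 ≤ 0. Minimum is 12/5 at row 2 (s2 leaves); pivot element 5.
Divide row 2 by 5; eliminate column x4 from the other rows.
z-row update in column x2: -5 − (-8)·0 = -5.

-5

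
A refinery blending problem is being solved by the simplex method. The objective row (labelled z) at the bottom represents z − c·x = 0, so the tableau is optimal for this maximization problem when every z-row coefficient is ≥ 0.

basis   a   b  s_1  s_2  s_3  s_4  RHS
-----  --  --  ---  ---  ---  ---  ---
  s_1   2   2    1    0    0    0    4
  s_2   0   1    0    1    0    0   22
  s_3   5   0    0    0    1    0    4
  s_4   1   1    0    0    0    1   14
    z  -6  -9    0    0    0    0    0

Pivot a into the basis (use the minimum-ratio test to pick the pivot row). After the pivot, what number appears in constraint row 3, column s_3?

1/5

Ratio test on column a — row 1: 4/2 = 2; row 2: entry 0 ≤ 0; row 3: 4/5 = 4/5; row 4: 14/1 = 14. Minimum is 4/5 at row 3 (s_3 leaves); pivot element 5.
Divide row 3 by 5; eliminate column a from the other rows.
In the new row 3, the s_3 entry is the old entry divided by the pivot: 1/5 = 1/5.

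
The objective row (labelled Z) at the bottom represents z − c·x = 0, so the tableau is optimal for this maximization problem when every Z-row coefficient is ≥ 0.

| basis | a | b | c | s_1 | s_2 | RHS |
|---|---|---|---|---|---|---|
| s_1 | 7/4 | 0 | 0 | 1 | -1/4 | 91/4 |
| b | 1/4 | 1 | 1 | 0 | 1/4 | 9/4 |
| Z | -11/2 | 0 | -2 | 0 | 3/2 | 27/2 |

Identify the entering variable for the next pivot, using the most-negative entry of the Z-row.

Negative Z-row entries: a: -11/2, c: -2.
The most negative is -11/2 in column a, so a enters.

a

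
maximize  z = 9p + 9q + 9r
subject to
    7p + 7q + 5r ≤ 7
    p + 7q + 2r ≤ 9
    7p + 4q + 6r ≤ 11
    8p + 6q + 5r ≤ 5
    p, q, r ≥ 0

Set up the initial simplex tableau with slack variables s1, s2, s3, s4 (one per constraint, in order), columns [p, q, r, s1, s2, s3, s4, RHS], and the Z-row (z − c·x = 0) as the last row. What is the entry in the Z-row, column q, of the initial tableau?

The Z-row carries the negated objective coefficients: the q entry is -9.

-9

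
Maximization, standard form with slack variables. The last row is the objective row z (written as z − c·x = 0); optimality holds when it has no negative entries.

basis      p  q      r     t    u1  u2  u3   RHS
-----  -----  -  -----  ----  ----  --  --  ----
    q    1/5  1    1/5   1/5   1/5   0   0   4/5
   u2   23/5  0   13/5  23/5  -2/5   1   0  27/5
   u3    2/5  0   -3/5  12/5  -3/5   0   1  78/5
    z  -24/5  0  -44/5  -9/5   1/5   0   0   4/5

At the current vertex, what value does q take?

q is basic (row 1); its value is the RHS of that row, 4/5.

4/5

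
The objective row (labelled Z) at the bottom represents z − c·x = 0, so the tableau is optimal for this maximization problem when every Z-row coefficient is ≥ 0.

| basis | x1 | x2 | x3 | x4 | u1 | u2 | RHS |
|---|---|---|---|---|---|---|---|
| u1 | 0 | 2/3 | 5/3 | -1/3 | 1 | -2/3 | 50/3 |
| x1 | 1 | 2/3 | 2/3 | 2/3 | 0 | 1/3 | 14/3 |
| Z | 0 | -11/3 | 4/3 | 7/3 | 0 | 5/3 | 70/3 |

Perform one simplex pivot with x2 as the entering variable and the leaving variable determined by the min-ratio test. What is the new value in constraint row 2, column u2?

1/2

Ratio test on column x2 — row 1: (50/3)/(2/3) = 25; row 2: (14/3)/(2/3) = 7. Minimum is 7 at row 2 (x1 leaves); pivot element 2/3.
Divide row 2 by 2/3; eliminate column x2 from the other rows.
In the new row 2, the u2 entry is the old entry divided by the pivot: (1/3)/(2/3) = 1/2.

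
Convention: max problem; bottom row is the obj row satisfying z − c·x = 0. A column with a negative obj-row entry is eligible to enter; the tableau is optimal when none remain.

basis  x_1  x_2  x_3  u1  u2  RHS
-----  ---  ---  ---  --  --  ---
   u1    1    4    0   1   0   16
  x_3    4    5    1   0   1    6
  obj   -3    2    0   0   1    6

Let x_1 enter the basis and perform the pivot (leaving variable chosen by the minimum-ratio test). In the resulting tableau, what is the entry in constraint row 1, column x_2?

Ratio test on column x_1 — row 1: 16/1 = 16; row 2: 6/4 = 3/2. Minimum is 3/2 at row 2 (x_3 leaves); pivot element 4.
Divide row 2 by 4; eliminate column x_1 from the other rows.
Row 1 update in column x_2: 4 − 1·(5/4) = 11/4.

11/4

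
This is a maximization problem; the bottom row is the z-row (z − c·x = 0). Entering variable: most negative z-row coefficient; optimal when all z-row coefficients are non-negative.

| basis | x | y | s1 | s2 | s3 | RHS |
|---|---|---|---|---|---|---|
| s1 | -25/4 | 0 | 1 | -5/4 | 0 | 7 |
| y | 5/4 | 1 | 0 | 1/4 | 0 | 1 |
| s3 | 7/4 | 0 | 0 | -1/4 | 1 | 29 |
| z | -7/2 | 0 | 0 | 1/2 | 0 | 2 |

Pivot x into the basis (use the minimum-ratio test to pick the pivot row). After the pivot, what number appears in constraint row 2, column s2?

1/5

Ratio test on column x — row 1: entry -25/4 ≤ 0; row 2: 1/(5/4) = 4/5; row 3: 29/(7/4) = 116/7. Minimum is 4/5 at row 2 (y leaves); pivot element 5/4.
Divide row 2 by 5/4; eliminate column x from the other rows.
In the new row 2, the s2 entry is the old entry divided by the pivot: (1/4)/(5/4) = 1/5.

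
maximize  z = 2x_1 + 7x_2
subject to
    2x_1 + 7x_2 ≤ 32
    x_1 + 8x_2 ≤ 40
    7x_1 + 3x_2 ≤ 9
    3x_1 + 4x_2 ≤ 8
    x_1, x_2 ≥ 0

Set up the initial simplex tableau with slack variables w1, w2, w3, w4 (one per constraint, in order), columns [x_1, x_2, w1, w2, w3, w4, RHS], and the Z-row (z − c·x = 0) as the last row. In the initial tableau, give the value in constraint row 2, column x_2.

8

Constraint 2 has coefficient 8 on x_2.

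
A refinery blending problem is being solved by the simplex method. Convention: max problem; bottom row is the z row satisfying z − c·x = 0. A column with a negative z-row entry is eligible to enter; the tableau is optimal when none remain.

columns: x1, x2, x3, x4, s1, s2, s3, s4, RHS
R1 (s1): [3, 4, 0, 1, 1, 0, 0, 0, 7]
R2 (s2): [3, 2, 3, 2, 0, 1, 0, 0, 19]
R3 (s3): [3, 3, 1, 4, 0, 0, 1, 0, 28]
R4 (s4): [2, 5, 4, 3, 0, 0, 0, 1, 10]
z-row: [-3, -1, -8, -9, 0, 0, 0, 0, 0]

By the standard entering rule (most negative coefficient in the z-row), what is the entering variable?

x4

Negative z-row entries: x1: -3, x2: -1, x3: -8, x4: -9.
The most negative is -9 in column x4, so x4 enters.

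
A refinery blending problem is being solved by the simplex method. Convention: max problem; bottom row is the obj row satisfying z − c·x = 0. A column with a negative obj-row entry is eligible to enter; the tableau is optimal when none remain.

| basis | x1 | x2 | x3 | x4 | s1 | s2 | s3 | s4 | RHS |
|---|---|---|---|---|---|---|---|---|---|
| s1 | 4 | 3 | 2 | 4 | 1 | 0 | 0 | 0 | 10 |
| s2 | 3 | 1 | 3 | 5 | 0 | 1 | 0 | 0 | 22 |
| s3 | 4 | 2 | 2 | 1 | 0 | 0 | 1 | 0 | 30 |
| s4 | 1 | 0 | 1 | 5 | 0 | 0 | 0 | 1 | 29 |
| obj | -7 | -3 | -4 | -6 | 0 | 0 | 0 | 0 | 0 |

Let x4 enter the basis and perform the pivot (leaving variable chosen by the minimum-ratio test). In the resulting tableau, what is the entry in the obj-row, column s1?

Ratio test on column x4 — row 1: 10/4 = 5/2; row 2: 22/5 = 22/5; row 3: 30/1 = 30; row 4: 29/5 = 29/5. Minimum is 5/2 at row 1 (s1 leaves); pivot element 4.
Divide row 1 by 4; eliminate column x4 from the other rows.
obj-row update in column s1: 0 − (-6)·(1/4) = 3/2.

3/2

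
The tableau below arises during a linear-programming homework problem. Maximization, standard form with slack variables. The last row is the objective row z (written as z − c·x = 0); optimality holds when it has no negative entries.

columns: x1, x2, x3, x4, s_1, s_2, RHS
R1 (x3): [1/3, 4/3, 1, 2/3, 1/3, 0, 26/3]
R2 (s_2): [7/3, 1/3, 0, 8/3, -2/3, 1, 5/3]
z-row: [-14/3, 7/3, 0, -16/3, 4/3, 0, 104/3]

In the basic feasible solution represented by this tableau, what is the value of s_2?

5/3

s_2 is basic (row 2); its value is the RHS of that row, 5/3.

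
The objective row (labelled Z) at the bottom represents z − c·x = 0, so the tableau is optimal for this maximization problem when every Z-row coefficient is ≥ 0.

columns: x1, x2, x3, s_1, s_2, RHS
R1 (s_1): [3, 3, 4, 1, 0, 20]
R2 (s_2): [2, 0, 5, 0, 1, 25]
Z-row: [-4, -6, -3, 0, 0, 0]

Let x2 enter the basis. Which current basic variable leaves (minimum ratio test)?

Column x2 entries and ratios — s_1: 20/3 = 20/3; s_2: 0 ≤ 0, skip.
Smallest ratio is 20/3 in the row of s_1, so s_1 leaves.

s_1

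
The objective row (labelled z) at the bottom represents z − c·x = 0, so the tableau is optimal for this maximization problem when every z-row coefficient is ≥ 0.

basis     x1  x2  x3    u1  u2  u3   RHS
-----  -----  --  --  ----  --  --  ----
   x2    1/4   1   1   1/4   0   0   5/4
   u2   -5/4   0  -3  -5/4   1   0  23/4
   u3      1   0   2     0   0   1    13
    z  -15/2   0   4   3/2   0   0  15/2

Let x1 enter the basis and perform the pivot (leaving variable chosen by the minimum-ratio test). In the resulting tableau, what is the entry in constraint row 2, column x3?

2

Ratio test on column x1 — row 1: (5/4)/(1/4) = 5; row 2: entry -5/4 ≤ 0; row 3: 13/1 = 13. Minimum is 5 at row 1 (x2 leaves); pivot element 1/4.
Divide row 1 by 1/4; eliminate column x1 from the other rows.
Row 2 update in column x3: -3 − (-5/4)·4 = 2.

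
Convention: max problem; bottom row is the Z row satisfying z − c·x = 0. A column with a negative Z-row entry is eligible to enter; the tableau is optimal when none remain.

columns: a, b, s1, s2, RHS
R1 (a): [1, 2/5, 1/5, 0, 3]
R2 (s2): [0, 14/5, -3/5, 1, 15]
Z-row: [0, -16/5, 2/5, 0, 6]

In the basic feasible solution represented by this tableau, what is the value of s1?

0

s1 is not in the basis, so in the current basic feasible solution s1 = 0.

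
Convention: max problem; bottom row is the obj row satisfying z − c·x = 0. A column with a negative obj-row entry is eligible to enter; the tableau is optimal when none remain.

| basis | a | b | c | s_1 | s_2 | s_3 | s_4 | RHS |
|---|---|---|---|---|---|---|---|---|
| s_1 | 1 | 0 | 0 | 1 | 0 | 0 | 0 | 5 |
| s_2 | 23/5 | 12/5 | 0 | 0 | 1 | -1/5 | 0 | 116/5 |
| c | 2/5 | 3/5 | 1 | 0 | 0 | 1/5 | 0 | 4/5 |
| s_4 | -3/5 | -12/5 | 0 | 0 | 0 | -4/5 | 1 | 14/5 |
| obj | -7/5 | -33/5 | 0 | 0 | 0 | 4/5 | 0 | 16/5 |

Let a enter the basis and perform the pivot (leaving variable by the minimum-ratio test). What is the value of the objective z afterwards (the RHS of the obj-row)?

6

Ratio test on column a — row 1: 5/1 = 5; row 2: (116/5)/(23/5) = 116/23; row 3: (4/5)/(2/5) = 2; row 4: entry -3/5 ≤ 0. Minimum is 2 at row 3 (c leaves); pivot element 2/5.
Pivot on row 3; the obj-row RHS becomes 16/5 − (-7/5)·2 = 6.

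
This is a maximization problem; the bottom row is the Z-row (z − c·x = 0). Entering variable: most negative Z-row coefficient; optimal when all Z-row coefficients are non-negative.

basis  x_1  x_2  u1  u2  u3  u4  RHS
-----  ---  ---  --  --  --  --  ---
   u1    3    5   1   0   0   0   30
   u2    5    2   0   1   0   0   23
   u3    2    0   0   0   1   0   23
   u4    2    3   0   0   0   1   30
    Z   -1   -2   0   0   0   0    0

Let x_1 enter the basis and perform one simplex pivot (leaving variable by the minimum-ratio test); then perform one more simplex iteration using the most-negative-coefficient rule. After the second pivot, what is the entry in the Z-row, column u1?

Ratio test on column x_1 — row 1: 30/3 = 10; row 2: 23/5 = 23/5; row 3: 23/2 = 23/2; row 4: 30/2 = 15. Minimum is 23/5 at row 2 (u2 leaves); pivot element 5.
Divide row 2 by 5; eliminate column x_1 from the other rows.
Second iteration: most negative Z-row entry is -8/5 in column x_2, so x_2 enters.
Ratio test on column x_2 — row 1: (81/5)/(19/5) = 81/19; row 2: (23/5)/(2/5) = 23/2; row 3: entry -4/5 ≤ 0; row 4: (104/5)/(11/5) = 104/11. Minimum is 81/19 at row 1 (u1 leaves); pivot element 19/5.
Divide row 1 by 19/5; eliminate column x_2 from the other rows.
After both pivots, the entry at the Z-row, column u1 is 8/19.

8/19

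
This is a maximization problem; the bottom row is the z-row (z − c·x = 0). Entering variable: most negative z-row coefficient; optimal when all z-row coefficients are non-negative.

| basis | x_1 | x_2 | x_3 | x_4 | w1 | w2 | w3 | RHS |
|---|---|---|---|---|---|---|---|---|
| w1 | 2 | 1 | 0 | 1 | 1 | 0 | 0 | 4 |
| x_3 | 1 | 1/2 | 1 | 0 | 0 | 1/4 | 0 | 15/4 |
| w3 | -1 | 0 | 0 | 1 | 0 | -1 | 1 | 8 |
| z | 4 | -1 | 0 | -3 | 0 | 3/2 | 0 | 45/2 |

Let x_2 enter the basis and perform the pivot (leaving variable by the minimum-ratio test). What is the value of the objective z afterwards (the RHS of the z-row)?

Ratio test on column x_2 — row 1: 4/1 = 4; row 2: (15/4)/(1/2) = 15/2; row 3: entry 0 ≤ 0. Minimum is 4 at row 1 (w1 leaves); pivot element 1.
Pivot on row 1; the z-row RHS becomes 45/2 − (-1)·4 = 53/2.

53/2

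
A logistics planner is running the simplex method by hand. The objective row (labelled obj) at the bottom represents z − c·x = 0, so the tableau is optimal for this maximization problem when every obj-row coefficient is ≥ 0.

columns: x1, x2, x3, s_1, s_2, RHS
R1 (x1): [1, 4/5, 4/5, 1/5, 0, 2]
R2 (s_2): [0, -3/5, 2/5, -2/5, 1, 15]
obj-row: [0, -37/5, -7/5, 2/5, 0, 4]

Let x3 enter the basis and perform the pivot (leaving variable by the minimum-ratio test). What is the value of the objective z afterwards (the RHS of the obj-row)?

Ratio test on column x3 — row 1: 2/(4/5) = 5/2; row 2: 15/(2/5) = 75/2. Minimum is 5/2 at row 1 (x1 leaves); pivot element 4/5.
Pivot on row 1; the obj-row RHS becomes 4 − (-7/5)·(5/2) = 15/2.

15/2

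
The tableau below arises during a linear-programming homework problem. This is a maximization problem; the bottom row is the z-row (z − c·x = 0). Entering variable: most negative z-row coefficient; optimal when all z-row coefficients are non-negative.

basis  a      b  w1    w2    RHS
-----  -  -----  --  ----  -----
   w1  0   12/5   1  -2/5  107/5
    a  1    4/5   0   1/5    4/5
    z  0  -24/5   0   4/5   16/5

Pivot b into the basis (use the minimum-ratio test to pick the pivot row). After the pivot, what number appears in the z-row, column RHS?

Ratio test on column b — row 1: (107/5)/(12/5) = 107/12; row 2: (4/5)/(4/5) = 1. Minimum is 1 at row 2 (a leaves); pivot element 4/5.
Divide row 2 by 4/5; eliminate column b from the other rows.
z-row update in column RHS: 16/5 − (-24/5)·1 = 8.

8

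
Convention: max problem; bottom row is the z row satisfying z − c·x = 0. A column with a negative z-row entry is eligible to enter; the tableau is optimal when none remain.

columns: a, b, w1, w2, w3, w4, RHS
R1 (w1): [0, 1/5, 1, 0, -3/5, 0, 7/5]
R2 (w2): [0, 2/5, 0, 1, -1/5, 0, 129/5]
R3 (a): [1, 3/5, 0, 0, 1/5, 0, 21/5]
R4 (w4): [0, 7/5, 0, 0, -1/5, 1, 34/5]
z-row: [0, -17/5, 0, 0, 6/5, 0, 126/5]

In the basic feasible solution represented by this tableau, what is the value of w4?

34/5

w4 is basic (row 4); its value is the RHS of that row, 34/5.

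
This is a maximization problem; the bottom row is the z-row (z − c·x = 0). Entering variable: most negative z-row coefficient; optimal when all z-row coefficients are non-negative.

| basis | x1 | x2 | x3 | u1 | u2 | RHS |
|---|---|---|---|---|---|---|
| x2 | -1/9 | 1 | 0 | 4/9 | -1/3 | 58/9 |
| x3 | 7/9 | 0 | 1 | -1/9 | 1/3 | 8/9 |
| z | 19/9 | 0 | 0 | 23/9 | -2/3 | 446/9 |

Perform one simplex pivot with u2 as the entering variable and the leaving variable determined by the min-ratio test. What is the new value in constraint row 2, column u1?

-1/3

Ratio test on column u2 — row 1: entry -1/3 ≤ 0; row 2: (8/9)/(1/3) = 8/3. Minimum is 8/3 at row 2 (x3 leaves); pivot element 1/3.
Divide row 2 by 1/3; eliminate column u2 from the other rows.
In the new row 2, the u1 entry is the old entry divided by the pivot: (-1/9)/(1/3) = -1/3.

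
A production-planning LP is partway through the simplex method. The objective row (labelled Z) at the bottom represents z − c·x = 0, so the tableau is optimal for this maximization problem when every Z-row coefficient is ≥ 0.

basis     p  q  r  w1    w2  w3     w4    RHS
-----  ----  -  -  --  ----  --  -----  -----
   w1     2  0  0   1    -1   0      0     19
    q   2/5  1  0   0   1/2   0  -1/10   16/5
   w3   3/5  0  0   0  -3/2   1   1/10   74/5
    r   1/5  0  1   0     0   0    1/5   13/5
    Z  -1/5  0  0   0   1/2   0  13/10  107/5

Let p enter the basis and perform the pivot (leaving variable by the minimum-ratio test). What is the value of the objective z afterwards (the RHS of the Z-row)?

Ratio test on column p — row 1: 19/2 = 19/2; row 2: (16/5)/(2/5) = 8; row 3: (74/5)/(3/5) = 74/3; row 4: (13/5)/(1/5) = 13. Minimum is 8 at row 2 (q leaves); pivot element 2/5.
Pivot on row 2; the Z-row RHS becomes 107/5 − (-1/5)·8 = 23.

23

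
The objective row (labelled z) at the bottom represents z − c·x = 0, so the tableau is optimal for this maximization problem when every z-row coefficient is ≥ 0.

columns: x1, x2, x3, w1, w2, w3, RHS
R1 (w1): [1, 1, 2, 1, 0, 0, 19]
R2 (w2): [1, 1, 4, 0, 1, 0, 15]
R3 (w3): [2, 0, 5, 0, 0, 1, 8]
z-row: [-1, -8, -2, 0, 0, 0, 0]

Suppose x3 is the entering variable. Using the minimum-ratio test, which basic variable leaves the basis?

Column x3 entries and ratios — w1: 19/2 = 19/2; w2: 15/4 = 15/4; w3: 8/5 = 8/5.
Smallest ratio is 8/5 in the row of w3, so w3 leaves.

w3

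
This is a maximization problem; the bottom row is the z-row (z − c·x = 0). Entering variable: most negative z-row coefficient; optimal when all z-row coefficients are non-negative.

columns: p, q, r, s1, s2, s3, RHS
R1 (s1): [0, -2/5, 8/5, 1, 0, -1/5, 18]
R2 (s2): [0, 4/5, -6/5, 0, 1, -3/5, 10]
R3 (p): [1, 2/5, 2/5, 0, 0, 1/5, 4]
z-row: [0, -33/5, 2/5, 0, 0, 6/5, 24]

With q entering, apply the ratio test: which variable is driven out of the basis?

Column q entries and ratios — s1: -2/5 ≤ 0, skip; s2: 10/(4/5) = 25/2; p: 4/(2/5) = 10.
Smallest ratio is 10 in the row of p, so p leaves.

p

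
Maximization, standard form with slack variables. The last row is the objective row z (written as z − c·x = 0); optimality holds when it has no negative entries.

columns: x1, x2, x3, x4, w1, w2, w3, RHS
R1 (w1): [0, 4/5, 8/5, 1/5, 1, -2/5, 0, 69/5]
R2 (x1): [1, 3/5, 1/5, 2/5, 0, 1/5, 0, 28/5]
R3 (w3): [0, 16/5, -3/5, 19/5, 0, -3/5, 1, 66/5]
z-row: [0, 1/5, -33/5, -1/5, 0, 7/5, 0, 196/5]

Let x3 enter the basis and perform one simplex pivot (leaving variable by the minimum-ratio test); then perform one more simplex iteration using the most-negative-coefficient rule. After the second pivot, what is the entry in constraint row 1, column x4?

Ratio test on column x3 — row 1: (69/5)/(8/5) = 69/8; row 2: (28/5)/(1/5) = 28; row 3: entry -3/5 ≤ 0. Minimum is 69/8 at row 1 (w1 leaves); pivot element 8/5.
Divide row 1 by 8/5; eliminate column x3 from the other rows.
Second iteration: most negative z-row entry is -1/4 in column w2, so w2 enters.
Ratio test on column w2 — row 1: entry -1/4 ≤ 0; row 2: (31/8)/(1/4) = 31/2; row 3: entry -3/4 ≤ 0. Minimum is 31/2 at row 2 (x1 leaves); pivot element 1/4.
Divide row 2 by 1/4; eliminate column w2 from the other rows.
After both pivots, the entry at constraint row 1, column x4 is 1/2.

1/2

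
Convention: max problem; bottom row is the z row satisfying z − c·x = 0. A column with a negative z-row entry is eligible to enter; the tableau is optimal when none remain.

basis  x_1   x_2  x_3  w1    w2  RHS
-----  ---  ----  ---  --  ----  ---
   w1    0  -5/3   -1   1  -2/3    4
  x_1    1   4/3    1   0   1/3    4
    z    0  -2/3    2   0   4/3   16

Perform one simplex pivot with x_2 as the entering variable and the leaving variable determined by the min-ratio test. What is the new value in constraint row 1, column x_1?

5/4

Ratio test on column x_2 — row 1: entry -5/3 ≤ 0; row 2: 4/(4/3) = 3. Minimum is 3 at row 2 (x_1 leaves); pivot element 4/3.
Divide row 2 by 4/3; eliminate column x_2 from the other rows.
Row 1 update in column x_1: 0 − (-5/3)·(3/4) = 5/4.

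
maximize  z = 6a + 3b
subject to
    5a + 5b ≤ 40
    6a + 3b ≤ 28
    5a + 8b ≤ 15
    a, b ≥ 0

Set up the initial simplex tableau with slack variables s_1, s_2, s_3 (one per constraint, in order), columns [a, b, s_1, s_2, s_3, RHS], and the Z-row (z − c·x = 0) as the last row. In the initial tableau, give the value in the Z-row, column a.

-6

The Z-row carries the negated objective coefficients: the a entry is -6.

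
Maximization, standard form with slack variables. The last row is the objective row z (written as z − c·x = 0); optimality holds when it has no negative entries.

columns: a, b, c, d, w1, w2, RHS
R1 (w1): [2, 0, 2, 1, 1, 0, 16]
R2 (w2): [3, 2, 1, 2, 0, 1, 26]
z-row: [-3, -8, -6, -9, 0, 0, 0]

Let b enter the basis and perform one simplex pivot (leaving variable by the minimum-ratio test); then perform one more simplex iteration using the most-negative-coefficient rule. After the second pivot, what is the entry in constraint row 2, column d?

3/4

Ratio test on column b — row 1: entry 0 ≤ 0; row 2: 26/2 = 13. Minimum is 13 at row 2 (w2 leaves); pivot element 2.
Divide row 2 by 2; eliminate column b from the other rows.
Second iteration: most negative z-row entry is -2 in column c, so c enters.
Ratio test on column c — row 1: 16/2 = 8; row 2: 13/(1/2) = 26. Minimum is 8 at row 1 (w1 leaves); pivot element 2.
Divide row 1 by 2; eliminate column c from the other rows.
After both pivots, the entry at constraint row 2, column d is 3/4.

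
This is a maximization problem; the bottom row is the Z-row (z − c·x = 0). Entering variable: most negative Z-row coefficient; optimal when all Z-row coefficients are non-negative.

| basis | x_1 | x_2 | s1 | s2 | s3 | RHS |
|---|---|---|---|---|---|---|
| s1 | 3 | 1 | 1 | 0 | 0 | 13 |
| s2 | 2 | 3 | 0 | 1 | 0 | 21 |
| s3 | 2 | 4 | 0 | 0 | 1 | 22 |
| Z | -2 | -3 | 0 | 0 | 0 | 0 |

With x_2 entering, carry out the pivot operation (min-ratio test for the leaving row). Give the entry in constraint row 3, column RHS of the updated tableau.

Ratio test on column x_2 — row 1: 13/1 = 13; row 2: 21/3 = 7; row 3: 22/4 = 11/2. Minimum is 11/2 at row 3 (s3 leaves); pivot element 4.
Divide row 3 by 4; eliminate column x_2 from the other rows.
In the new row 3, the RHS entry is the old entry divided by the pivot: 22/4 = 11/2.

11/2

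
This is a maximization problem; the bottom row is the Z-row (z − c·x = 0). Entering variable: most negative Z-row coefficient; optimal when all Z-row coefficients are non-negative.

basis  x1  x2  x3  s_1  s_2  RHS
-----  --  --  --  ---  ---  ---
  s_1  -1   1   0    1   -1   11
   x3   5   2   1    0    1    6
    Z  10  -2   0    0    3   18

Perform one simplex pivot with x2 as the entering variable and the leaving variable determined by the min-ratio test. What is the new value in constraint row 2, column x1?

Ratio test on column x2 — row 1: 11/1 = 11; row 2: 6/2 = 3. Minimum is 3 at row 2 (x3 leaves); pivot element 2.
Divide row 2 by 2; eliminate column x2 from the other rows.
In the new row 2, the x1 entry is the old entry divided by the pivot: 5/2 = 5/2.

5/2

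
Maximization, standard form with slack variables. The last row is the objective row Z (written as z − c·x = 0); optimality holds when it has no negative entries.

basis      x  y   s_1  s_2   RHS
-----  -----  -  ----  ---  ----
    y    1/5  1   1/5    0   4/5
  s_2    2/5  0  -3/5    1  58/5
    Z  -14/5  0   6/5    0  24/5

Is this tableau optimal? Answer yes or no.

no

The Z-row has a negative entry -14/5 in column x, so it is not optimal.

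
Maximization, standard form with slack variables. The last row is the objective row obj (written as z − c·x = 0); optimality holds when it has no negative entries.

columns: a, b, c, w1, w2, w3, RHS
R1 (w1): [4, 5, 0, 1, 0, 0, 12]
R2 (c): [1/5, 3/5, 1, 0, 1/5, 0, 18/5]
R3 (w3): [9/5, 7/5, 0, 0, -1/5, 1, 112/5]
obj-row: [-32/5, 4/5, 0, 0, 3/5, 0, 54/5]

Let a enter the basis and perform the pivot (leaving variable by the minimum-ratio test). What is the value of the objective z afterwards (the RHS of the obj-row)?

Ratio test on column a — row 1: 12/4 = 3; row 2: (18/5)/(1/5) = 18; row 3: (112/5)/(9/5) = 112/9. Minimum is 3 at row 1 (w1 leaves); pivot element 4.
Pivot on row 1; the obj-row RHS becomes 54/5 − (-32/5)·3 = 30.

30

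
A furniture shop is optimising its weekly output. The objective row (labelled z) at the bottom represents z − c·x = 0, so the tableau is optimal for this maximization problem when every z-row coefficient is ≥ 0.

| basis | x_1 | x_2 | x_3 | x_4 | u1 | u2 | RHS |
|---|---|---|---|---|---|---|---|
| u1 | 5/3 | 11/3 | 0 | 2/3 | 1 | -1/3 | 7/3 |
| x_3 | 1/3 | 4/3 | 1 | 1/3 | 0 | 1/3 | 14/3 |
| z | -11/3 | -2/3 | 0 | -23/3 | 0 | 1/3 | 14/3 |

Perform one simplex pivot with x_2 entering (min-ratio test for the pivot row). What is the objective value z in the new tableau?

56/11

Ratio test on column x_2 — row 1: (7/3)/(11/3) = 7/11; row 2: (14/3)/(4/3) = 7/2. Minimum is 7/11 at row 1 (u1 leaves); pivot element 11/3.
Pivot on row 1; the z-row RHS becomes 14/3 − (-2/3)·(7/11) = 56/11.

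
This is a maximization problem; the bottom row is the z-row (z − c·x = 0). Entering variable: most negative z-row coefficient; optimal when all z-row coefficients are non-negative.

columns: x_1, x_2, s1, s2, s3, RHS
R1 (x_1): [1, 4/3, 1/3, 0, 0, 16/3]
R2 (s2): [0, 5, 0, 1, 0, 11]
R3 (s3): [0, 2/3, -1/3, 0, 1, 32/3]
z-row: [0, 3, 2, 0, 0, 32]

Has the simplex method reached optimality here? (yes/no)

Every z-row coefficient is ≥ 0, so the tableau is optimal.

yes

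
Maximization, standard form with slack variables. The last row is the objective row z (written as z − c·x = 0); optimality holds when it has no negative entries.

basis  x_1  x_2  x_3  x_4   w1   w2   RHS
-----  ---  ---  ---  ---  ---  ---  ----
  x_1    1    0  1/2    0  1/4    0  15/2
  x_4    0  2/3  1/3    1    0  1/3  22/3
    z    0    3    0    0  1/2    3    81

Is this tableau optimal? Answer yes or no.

yes

Every z-row coefficient is ≥ 0, so the tableau is optimal.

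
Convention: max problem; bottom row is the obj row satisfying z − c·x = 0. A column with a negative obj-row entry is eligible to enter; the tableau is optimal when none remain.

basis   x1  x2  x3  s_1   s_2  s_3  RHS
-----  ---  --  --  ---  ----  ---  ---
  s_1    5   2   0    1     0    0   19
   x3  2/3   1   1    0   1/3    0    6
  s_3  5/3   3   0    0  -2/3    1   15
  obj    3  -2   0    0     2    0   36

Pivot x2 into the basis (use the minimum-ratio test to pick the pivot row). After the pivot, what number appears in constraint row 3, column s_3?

1/3

Ratio test on column x2 — row 1: 19/2 = 19/2; row 2: 6/1 = 6; row 3: 15/3 = 5. Minimum is 5 at row 3 (s_3 leaves); pivot element 3.
Divide row 3 by 3; eliminate column x2 from the other rows.
In the new row 3, the s_3 entry is the old entry divided by the pivot: 1/3 = 1/3.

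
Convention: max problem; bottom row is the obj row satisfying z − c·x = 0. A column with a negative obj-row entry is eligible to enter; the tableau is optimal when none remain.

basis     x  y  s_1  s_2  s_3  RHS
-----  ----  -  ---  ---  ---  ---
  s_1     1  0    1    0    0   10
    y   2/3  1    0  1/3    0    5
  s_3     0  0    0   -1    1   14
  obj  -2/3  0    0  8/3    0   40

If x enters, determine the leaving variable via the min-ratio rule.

y

Column x entries and ratios — s_1: 10/1 = 10; y: 5/(2/3) = 15/2; s_3: 0 ≤ 0, skip.
Smallest ratio is 15/2 in the row of y, so y leaves.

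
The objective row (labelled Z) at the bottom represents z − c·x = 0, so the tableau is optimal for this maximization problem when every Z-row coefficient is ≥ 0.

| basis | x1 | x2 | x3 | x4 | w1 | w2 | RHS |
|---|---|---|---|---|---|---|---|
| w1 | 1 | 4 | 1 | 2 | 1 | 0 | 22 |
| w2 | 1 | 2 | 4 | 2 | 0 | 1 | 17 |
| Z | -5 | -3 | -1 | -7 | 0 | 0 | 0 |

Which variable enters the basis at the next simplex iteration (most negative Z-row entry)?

Negative Z-row entries: x1: -5, x2: -3, x3: -1, x4: -7.
The most negative is -7 in column x4, so x4 enters.

x4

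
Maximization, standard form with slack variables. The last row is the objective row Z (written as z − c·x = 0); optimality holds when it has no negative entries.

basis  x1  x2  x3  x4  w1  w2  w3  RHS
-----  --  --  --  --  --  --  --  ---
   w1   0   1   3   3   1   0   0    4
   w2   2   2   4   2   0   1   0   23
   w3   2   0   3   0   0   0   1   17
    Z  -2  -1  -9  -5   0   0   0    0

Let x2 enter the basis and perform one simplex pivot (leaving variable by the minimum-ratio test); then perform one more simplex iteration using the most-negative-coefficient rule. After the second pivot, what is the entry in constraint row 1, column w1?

1/3

Ratio test on column x2 — row 1: 4/1 = 4; row 2: 23/2 = 23/2; row 3: entry 0 ≤ 0. Minimum is 4 at row 1 (w1 leaves); pivot element 1.
Divide row 1 by 1; eliminate column x2 from the other rows.
Second iteration: most negative Z-row entry is -6 in column x3, so x3 enters.
Ratio test on column x3 — row 1: 4/3 = 4/3; row 2: entry -2 ≤ 0; row 3: 17/3 = 17/3. Minimum is 4/3 at row 1 (x2 leaves); pivot element 3.
Divide row 1 by 3; eliminate column x3 from the other rows.
After both pivots, the entry at constraint row 1, column w1 is 1/3.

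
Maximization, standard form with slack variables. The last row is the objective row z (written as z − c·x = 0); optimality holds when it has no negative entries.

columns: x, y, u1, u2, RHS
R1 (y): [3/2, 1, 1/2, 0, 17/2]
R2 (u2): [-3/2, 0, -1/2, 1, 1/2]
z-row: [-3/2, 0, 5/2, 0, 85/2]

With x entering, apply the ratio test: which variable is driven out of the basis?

y

Column x entries and ratios — y: (17/2)/(3/2) = 17/3; u2: -3/2 ≤ 0, skip.
Smallest ratio is 17/3 in the row of y, so y leaves.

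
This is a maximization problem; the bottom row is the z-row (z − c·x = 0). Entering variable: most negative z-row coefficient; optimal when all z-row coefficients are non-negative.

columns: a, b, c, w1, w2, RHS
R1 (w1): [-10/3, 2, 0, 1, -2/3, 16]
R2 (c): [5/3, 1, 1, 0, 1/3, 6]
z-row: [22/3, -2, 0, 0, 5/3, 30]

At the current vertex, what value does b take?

0

b is not in the basis, so in the current basic feasible solution b = 0.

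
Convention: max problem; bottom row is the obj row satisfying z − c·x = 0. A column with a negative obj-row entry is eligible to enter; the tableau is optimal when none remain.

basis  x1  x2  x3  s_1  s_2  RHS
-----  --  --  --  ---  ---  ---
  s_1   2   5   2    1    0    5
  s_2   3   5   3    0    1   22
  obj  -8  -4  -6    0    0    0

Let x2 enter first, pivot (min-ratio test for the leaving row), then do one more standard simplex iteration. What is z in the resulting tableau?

20

Ratio test on column x2 — row 1: 5/5 = 1; row 2: 22/5 = 22/5. Minimum is 1 at row 1 (s_1 leaves); pivot element 5.
Pivot on row 1; the obj-row RHS becomes 0 − (-4)·1 = 4.
Next entering variable (most negative obj-row entry -32/5): x1.
Ratio test on column x1 — row 1: 1/(2/5) = 5/2; row 2: 17/1 = 17. Minimum is 5/2 at row 1 (x2 leaves); pivot element 2/5.
After the second pivot the obj-row RHS is 4 − (-32/5)·(5/2) = 20.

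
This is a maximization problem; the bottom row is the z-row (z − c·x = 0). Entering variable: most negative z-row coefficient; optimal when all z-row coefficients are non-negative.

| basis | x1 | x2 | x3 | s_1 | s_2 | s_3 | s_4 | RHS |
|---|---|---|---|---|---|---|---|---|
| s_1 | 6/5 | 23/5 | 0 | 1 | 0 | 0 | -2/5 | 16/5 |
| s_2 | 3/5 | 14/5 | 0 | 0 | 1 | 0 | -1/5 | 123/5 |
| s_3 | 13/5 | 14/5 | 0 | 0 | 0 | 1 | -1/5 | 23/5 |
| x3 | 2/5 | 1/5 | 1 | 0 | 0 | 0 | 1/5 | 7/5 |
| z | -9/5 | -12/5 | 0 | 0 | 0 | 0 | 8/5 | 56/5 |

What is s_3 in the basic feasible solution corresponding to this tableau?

s_3 is basic (row 3); its value is the RHS of that row, 23/5.

23/5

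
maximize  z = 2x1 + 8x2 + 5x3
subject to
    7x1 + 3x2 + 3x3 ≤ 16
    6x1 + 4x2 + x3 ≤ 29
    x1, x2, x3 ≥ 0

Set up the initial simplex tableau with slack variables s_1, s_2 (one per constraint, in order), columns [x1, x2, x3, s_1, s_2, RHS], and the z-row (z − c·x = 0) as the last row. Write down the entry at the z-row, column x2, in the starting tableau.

-8

The z-row carries the negated objective coefficients: the x2 entry is -8.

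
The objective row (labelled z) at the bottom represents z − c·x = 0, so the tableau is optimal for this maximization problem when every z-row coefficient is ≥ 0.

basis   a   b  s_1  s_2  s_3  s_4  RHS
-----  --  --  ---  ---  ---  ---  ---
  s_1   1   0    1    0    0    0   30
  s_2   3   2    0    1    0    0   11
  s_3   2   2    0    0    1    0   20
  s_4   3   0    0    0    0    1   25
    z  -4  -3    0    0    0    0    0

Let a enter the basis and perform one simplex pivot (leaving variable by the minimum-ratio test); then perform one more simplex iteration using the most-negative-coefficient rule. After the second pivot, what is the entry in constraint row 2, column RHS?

11/2

Ratio test on column a — row 1: 30/1 = 30; row 2: 11/3 = 11/3; row 3: 20/2 = 10; row 4: 25/3 = 25/3. Minimum is 11/3 at row 2 (s_2 leaves); pivot element 3.
Divide row 2 by 3; eliminate column a from the other rows.
Second iteration: most negative z-row entry is -1/3 in column b, so b enters.
Ratio test on column b — row 1: entry -2/3 ≤ 0; row 2: (11/3)/(2/3) = 11/2; row 3: (38/3)/(2/3) = 19; row 4: entry -2 ≤ 0. Minimum is 11/2 at row 2 (a leaves); pivot element 2/3.
Divide row 2 by 2/3; eliminate column b from the other rows.
After both pivots, the entry at constraint row 2, column RHS is 11/2.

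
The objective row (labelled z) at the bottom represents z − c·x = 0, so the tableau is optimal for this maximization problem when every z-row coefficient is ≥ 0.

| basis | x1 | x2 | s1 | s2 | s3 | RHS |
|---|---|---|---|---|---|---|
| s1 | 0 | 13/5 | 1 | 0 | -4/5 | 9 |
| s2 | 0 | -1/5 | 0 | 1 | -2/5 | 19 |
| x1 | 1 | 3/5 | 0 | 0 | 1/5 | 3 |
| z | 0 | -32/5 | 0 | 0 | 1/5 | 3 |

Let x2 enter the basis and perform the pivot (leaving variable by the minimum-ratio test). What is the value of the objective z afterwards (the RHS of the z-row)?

Ratio test on column x2 — row 1: 9/(13/5) = 45/13; row 2: entry -1/5 ≤ 0; row 3: 3/(3/5) = 5. Minimum is 45/13 at row 1 (s1 leaves); pivot element 13/5.
Pivot on row 1; the z-row RHS becomes 3 − (-32/5)·(45/13) = 327/13.

327/13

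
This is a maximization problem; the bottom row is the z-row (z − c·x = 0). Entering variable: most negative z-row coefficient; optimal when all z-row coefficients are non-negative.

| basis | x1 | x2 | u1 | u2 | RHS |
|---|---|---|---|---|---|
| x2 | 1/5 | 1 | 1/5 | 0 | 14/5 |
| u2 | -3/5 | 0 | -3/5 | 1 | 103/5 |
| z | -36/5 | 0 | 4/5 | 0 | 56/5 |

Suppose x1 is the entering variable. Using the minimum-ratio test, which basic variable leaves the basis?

Column x1 entries and ratios — x2: (14/5)/(1/5) = 14; u2: -3/5 ≤ 0, skip.
Smallest ratio is 14 in the row of x2, so x2 leaves.

x2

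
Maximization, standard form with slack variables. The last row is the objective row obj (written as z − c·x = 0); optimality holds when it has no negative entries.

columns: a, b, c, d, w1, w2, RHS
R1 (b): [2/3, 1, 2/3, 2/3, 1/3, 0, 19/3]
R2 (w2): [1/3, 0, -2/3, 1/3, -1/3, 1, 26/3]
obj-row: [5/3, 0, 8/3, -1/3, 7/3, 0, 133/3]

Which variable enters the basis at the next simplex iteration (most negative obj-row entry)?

d

Negative obj-row entries: d: -1/3.
The most negative is -1/3 in column d, so d enters.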